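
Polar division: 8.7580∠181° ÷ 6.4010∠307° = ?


r = 8.7580 / 6.4010 = 1.3682
theta = 181° - 307° = -126° = 234° (mod 360)

1.3682 cis(234°)


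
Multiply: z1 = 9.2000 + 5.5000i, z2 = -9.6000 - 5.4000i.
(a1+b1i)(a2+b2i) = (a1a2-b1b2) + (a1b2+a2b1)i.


Real = 9.2*(-9.6) - 5.5*(-5.4) = -88.32 - (-29.7) = -58.62
Imag = 9.2*(-5.4) - (9.6)*5.5 = -49.68 - (52.8) = -102.48

-58.6200 - 102.4800i


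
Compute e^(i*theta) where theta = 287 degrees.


cos(287°) = 0.2924
sin(287°) = -0.9563

e^(i*287°) = 0.2924 - 0.9563i


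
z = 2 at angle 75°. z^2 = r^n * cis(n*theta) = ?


r^2 = 2^2 = 4
n*theta = 2*75° = 150° = 150° (mod 360)
a = 4*cos(150°) = -3.4641
b = 4*sin(150°) = 2.0000

4 cis(150°) = -3.4641 + 2.0000i


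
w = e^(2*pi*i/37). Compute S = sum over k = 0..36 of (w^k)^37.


The roots are w_k = w^k with w = e^(2*pi*i/37), and (w^k)^37 = (w^37)^k.
So S = 1 + u + u^2 + ... + u^(36) with u = w^37.
37 = 1*37 + 0, so 37 is a multiple of 37 and u = (w^37)^1 = 1.
Every one of the 37 terms equals 1: S = 37

S = 37


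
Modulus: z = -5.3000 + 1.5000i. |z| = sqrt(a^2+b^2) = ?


|z| = sqrt((-5.3)^2 + 1.5^2) = sqrt(28.09 + 2.25) = sqrt(30.34) = 5.5082

|z| = 5.5082


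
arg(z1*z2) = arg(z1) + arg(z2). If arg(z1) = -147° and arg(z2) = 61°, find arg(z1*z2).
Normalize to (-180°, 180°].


arg(z1*z2) = -147° + 61° = -86°
Normalized to (-180°, 180°]: -86°

-86°


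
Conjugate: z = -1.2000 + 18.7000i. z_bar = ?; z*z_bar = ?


z_bar = -1.2000 - 18.7000i
z*z_bar = (-1.2)^2 + 18.7^2 = 1.44 + 349.69 = 351.13

z_bar = -1.2000 - 18.7000i, z*z_bar = 351.13


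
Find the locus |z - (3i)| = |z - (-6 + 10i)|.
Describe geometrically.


Equal distances means the locus is the perpendicular bisector of z1 and z2.
Midpoint = ((0+(-6))/2, (3+10)/2) = (-3.0000, 6.5000)

Perpendicular bisector through (-3.0000, 6.5000)


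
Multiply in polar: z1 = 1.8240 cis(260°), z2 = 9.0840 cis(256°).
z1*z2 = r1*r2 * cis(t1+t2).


r = 1.8240 * 9.0840 = 16.5692
theta = 260° + 256° = 516° = 156° (mod 360)

16.5692 cis(156°)


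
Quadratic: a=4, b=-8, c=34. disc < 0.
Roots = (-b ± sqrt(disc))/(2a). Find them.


disc = (-8)^2 - 4*4*34 = 64 - 544 = -480
sqrt(|disc|) = sqrt(480) = 21.9089
Real part = 8/(2*4) = 1.0000
Imag part = 21.9089/(2*4) = 2.7386

1.0000 ± 2.7386i


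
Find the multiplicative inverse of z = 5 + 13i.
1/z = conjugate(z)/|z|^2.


|z|^2 = 25+169 = 194
1/z = (5 - 13i)/194

1/z = 0.0258 - 0.0670i


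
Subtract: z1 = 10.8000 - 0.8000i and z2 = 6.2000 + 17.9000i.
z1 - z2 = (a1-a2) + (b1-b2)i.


Real: 10.8 - 6.2 = 4.6
Imag: -0.8 - 17.9 = -18.7

4.6000 - 18.7000i


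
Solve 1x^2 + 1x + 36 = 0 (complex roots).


disc = 1^2 - 4*1*36 = 1 - 144 = -143
sqrt(|disc|) = sqrt(143) = 11.9583
Real part = -1/(2*1) = -0.5000
Imag part = 11.9583/(2*1) = 5.9791

-0.5000 ± 5.9791i


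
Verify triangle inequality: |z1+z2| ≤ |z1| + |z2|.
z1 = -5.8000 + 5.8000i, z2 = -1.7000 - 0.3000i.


|z1| = sqrt((-5.8)^2 + 5.8^2) = sqrt(67.28) = 8.2024
|z2| = sqrt((-1.7)^2 + (-0.3)^2) = sqrt(2.98) = 1.7263
z1+z2 = -7.5000 + 5.5000i
|z1+z2| = sqrt(86.5) = 9.3005
|z1|+|z2| = 8.2024 + 1.7263 = 9.9287

|z1+z2| = 9.3005 ≤ |z1|+|z2| = 9.9287 (verified)


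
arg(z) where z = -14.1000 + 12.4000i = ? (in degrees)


Re = -14.1, Im = 12.4
arg = atan2(12.4, -14.1) = 138.6705 degrees

arg(z) = 138.6705 degrees


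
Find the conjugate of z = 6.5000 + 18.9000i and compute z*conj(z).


z_bar = 6.5000 - 18.9000i
z*z_bar = 6.5^2 + 18.9^2 = 42.25 + 357.21 = 399.46

z_bar = 6.5000 - 18.9000i, z*z_bar = 399.46


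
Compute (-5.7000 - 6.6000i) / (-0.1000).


Conjugate of z2 = -0.1000
Numerator: (-5.7000 - 6.6000i)(-0.1000) = 0.5700 + 0.6600i
Denominator: (-0.1)^2 + 0^2 = 0.01
Result = (0.5700 + 0.6600i)/0.01

57.0000 + 66.0000i


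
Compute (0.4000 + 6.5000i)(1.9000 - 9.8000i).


Real = 0.4*1.9 - 6.5*(-9.8) = 0.76 - (-63.7) = 64.46
Imag = 0.4*(-9.8) + 1.9*6.5 = -3.92 + 12.35 = 8.43

64.4600 + 8.4300i


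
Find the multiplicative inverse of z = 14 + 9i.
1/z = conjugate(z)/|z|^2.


|z|^2 = 196+81 = 277
1/z = (14 - 9i)/277

1/z = 0.0505 - 0.0325i


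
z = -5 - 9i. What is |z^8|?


|z| = sqrt(25+81) = sqrt(106) = 10.2956
|z^8| = |z|^8 = (sqrt(106))^8 = 106^4 = 126247696

|z^8| = 126247696


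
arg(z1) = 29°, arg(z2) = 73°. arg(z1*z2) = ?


arg(z1*z2) = 29° + 73° = 102°
Normalized to (-180°, 180°]: 102°

102°


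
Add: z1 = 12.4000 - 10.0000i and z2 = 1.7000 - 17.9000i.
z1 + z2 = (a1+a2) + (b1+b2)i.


Real: 12.4 + 1.7 = 14.1
Imag: -10 - 17.9 = -27.9

14.1000 - 27.9000i


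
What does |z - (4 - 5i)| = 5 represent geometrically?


|z - z0| = r is a circle with center z0 and radius r.
Center = (4, -5), radius = 5

Circle with center (4, -5) and radius 5


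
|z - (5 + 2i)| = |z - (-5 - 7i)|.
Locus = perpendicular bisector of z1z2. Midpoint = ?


Equal distances means the locus is the perpendicular bisector of z1 and z2.
Midpoint = ((5+(-5))/2, (2+(-7))/2) = (0, -2.5000)

Perpendicular bisector through (0, -2.5000)


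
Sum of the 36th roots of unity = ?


The sum of all 36th roots of unity is 0.
Geometric series: (1 - w^36)/(1 - w) = (1-1)/(1-w) = 0 since w^36 = 1, w ≠ 1.
Alternatively: coefficient of z^35 in z^36 - 1 is 0.

0


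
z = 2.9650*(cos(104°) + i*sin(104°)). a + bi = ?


a = 2.9650*cos(104°) = 2.9650*(-0.24192) = -0.7173
b = 2.9650*sin(104°) = 2.9650*0.9703 = 2.8769

-0.7173 + 2.8769i


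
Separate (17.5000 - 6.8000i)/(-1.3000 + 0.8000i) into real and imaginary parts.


Multiply by conjugate: (17.5000 - 6.8000i)(-1.3000 - 0.8000i) / ((-1.3)^2 + 0.8^2)
Numerator real = 17.5*(-1.3) - (6.8)*0.8 = -28.19
Numerator imag = -6.8*(-1.3) - 17.5*0.8 = -5.16
Denominator = 2.33
Re(z) = -28.19/2.33 = -12.0987
Im(z) = -5.16/2.33 = -2.2146

Re(z) = -12.0987, Im(z) = -2.2146


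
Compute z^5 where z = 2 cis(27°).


r^5 = 2^5 = 32
n*theta = 5*27° = 135° = 135° (mod 360)
a = 32*cos(135°) = -22.6274
b = 32*sin(135°) = 22.6274

32 cis(135°) = -22.6274 + 22.6274i


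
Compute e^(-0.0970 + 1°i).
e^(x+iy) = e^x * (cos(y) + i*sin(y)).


e^-0.0970 = 0.9076
cos(1°) = 0.9998
sin(1°) = 0.01745
Real = 0.9076*0.9998 = 0.9074
Imag = 0.9076*0.01745 = 0.0158

0.9074 + 0.0158i


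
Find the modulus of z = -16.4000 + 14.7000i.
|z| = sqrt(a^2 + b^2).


|z| = sqrt((-16.4)^2 + 14.7^2) = sqrt(268.96 + 216.09) = sqrt(485.05) = 22.0239

|z| = 22.0239


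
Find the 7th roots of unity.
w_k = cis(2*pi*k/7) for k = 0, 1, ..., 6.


The 7th roots of unity are cis(360k/7°) for k=0..6
Angle step = 360/7 = 51.4286°
Primitive root: cis(51.4286°)
Primitive root = 0.6235 + 0.7818i

7 roots at angles: 0°, 51.4286°, 102.8571°, 154.2857°, 205.7143°, 257.1429°, 308.5714°


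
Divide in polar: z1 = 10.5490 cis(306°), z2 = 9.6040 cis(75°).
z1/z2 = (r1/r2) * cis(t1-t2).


r = 10.5490 / 9.6040 = 1.0984
theta = 306° - 75° = 231° = 231° (mod 360)

1.0984 cis(231°)


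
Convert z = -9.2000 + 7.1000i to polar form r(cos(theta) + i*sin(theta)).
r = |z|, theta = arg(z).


r = sqrt(84.64+50.41) = sqrt(135.05) = 11.6211
theta = atan2(7.1, -9.2) = 142.3412 degrees

r = 11.6211, theta = 142.3412 degrees


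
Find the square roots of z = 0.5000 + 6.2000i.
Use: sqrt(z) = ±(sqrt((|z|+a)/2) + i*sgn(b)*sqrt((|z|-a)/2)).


|z| = sqrt(0.25+38.44) = 6.2201
sqrt((|z|+a)/2) = sqrt((6.2201+0.5)/2) = sqrt(3.3601) = 1.8330
sqrt((|z|-a)/2) = sqrt((6.2201-0.5)/2) = sqrt(2.8601) = 1.6912

±(1.8330 + 1.6912i) i.e. 1.8330 + 1.6912i and -1.8330 - 1.6912i


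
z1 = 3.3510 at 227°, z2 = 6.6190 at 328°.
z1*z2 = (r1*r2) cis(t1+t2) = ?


r = 3.3510 * 6.6190 = 22.1803
theta = 227° + 328° = 555° = 195° (mod 360)

22.1803 cis(195°)


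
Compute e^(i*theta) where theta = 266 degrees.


cos(266°) = -0.0698
sin(266°) = -0.9976

e^(i*266°) = -0.0698 - 0.9976i


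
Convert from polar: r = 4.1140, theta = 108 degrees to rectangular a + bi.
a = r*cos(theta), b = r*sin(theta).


a = 4.1140*cos(108°) = 4.1140*(-0.30902) = -1.2713
b = 4.1140*sin(108°) = 4.1140*0.951057 = 3.9126

-1.2713 + 3.9126i


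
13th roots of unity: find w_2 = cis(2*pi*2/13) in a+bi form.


Angle = 360*2/13 = 55.3846°
a = cos(55.3846°) = 0.5681
b = sin(55.3846°) = 0.8230

0.5681 + 0.8230i


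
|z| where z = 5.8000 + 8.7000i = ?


|z| = sqrt(5.8^2 + 8.7^2) = sqrt(33.64 + 75.69) = sqrt(109.33) = 10.4561

|z| = 10.4561


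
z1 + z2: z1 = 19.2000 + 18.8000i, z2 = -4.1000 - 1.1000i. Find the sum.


Real: 19.2 - 4.1 = 15.1
Imag: 18.8 - 1.1 = 17.7

15.1000 + 17.7000i


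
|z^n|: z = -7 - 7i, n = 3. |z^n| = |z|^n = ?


|z| = sqrt(49+49) = sqrt(98) = 9.8995
|z^3| = |z|^3 = (sqrt(98))^3 = 98*sqrt(98)

|z^3| = 98*sqrt(98) ≈ 970.1505


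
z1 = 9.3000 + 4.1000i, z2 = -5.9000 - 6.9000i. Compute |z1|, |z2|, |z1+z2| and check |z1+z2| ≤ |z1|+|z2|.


|z1| = sqrt(9.3^2 + 4.1^2) = sqrt(103.3) = 10.1637
|z2| = sqrt((-5.9)^2 + (-6.9)^2) = sqrt(82.42) = 9.0785
z1+z2 = 3.4000 - 2.8000i
|z1+z2| = sqrt(19.4) = 4.4045
|z1|+|z2| = 10.1637 + 9.0785 = 19.2422

|z1+z2| = 4.4045 ≤ |z1|+|z2| = 19.2422 (verified)


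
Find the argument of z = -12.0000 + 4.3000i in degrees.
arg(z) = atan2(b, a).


Re = -12, Im = 4.3
arg = atan2(4.3, -12) = 160.2857 degrees

arg(z) = 160.2857 degrees


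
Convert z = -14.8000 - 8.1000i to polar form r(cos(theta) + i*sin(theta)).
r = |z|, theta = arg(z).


r = sqrt(219.04+65.61) = sqrt(284.65) = 16.8716
theta = atan2(-8.1, -14.8) = -151.3082 degrees

r = 16.8716, theta = -151.3082 degrees


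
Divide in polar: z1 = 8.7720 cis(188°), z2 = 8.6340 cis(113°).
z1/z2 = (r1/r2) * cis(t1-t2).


r = 8.7720 / 8.6340 = 1.0160
theta = 188° - 113° = 75° = 75° (mod 360)

1.0160 cis(75°)


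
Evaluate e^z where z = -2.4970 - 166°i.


e^-2.4970 = 0.0823
cos(-166°) = -0.9703
sin(-166°) = -0.2419
Real = 0.0823*(-0.9703) = -0.0799
Imag = 0.0823*(-0.2419) = -0.0199

-0.0799 - 0.0199i


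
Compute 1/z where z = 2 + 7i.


|z|^2 = 4+49 = 53
1/z = (2 - 7i)/53

1/z = 0.0377 - 0.1321i


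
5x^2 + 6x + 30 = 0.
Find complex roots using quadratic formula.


disc = 6^2 - 4*5*30 = 36 - 600 = -564
sqrt(|disc|) = sqrt(564) = 23.7487
Real part = -6/(2*5) = -0.6000
Imag part = 23.7487/(2*5) = 2.3749

-0.6000 ± 2.3749i


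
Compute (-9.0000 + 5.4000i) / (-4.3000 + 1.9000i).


Conjugate of z2 = -4.3000 - 1.9000i
Numerator: (-9.0000 + 5.4000i)(-4.3000 - 1.9000i) = 48.9600 - 6.1200i
Denominator: (-4.3)^2 + 1.9^2 = 22.1
Result = (48.9600 - 6.1200i)/22.1

2.2154 - 0.2769i


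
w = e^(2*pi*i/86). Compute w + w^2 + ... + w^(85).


With w = e^(2*pi*i/86), all 86 of the 86th roots of unity w^0 = 1, w, ..., w^(85) sum to 0: 1 + w + ... + w^(85) = (1 - w^86)/(1 - w) = 0 since w^86 = 1, w ≠ 1.
Removing the root 1: w + w^2 + ... + w^(85) = 0 - 1 = -1

Sum = -1


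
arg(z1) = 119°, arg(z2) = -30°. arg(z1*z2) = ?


arg(z1*z2) = 119° - 30° = 89°
Normalized to (-180°, 180°]: 89°

89°


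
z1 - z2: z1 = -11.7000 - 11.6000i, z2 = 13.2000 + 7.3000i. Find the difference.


Real: -11.7 - 13.2 = -24.9
Imag: -11.6 - 7.3 = -18.9

-24.9000 - 18.9000i


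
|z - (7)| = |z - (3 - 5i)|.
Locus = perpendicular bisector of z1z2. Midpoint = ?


Equal distances means the locus is the perpendicular bisector of z1 and z2.
Midpoint = ((7+3)/2, (0+(-5))/2) = (5.0000, -2.5000)

Perpendicular bisector through (5.0000, -2.5000)


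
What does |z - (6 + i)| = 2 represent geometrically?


|z - z0| = r is a circle with center z0 and radius r.
Center = (6, 1), radius = 2

Circle with center (6, 1) and radius 2


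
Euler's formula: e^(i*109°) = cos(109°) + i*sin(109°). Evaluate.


cos(109°) = -0.3256
sin(109°) = 0.9455

e^(i*109°) = -0.3256 + 0.9455i


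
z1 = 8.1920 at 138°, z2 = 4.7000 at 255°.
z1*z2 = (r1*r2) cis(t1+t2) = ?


r = 8.1920 * 4.7000 = 38.5024
theta = 138° + 255° = 393° = 33° (mod 360)

38.5024 cis(33°)


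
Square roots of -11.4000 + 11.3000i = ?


|z| = sqrt(129.96+127.69) = 16.0515
sqrt((|z|+a)/2) = sqrt((16.0515+(-11.4))/2) = sqrt(2.3257) = 1.5250
sqrt((|z|-a)/2) = sqrt((16.0515-(-11.4))/2) = sqrt(13.7257) = 3.7048

±(1.5250 + 3.7048i) i.e. 1.5250 + 3.7048i and -1.5250 - 3.7048i


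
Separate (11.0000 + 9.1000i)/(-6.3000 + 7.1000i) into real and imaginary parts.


Multiply by conjugate: (11.0000 + 9.1000i)(-6.3000 - 7.1000i) / ((-6.3)^2 + 7.1^2)
Numerator real = 11*(-6.3) + 9.1*7.1 = -4.69
Numerator imag = 9.1*(-6.3) - 11*7.1 = -135.43
Denominator = 90.1
Re(z) = -4.69/90.1 = -0.0521
Im(z) = -135.43/90.1 = -1.5031

Re(z) = -0.0521, Im(z) = -1.5031


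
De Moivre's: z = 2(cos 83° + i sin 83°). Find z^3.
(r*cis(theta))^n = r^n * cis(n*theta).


r^3 = 2^3 = 8
n*theta = 3*83° = 249° = 249° (mod 360)
a = 8*cos(249°) = -2.8669
b = 8*sin(249°) = -7.4686

8 cis(249°) = -2.8669 - 7.4686i


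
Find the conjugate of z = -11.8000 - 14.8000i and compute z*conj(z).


z_bar = -11.8000 + 14.8000i
z*z_bar = (-11.8)^2 + (-14.8)^2 = 139.24 + 219.04 = 358.28

z_bar = -11.8000 + 14.8000i, z*z_bar = 358.28


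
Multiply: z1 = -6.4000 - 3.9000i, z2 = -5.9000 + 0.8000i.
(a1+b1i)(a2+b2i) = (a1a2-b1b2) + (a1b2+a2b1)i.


Real = -6.4*(-5.9) - (-3.9)*0.8 = 37.76 - (-3.12) = 40.88
Imag = -6.4*0.8 - (5.9)*(-3.9) = -5.12 + 23.01 = 17.89

40.8800 + 17.8900i


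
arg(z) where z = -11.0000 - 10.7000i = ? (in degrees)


Re = -11, Im = -10.7
arg = atan2(-10.7, -11) = -135.7921 degrees

arg(z) = -135.7921 degrees


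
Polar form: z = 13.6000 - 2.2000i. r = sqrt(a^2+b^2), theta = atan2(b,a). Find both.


r = sqrt(184.96+4.84) = sqrt(189.8) = 13.7768
theta = atan2(-2.2, 13.6) = -9.1888 degrees

r = 13.7768, theta = -9.1888 degrees


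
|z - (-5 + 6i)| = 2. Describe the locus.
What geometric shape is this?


|z - z0| = r is a circle with center z0 and radius r.
Center = (-5, 6), radius = 2

Circle with center (-5, 6) and radius 2


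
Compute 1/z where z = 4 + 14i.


|z|^2 = 16+196 = 212
1/z = (4 - 14i)/212

1/z = 0.0189 - 0.0660i


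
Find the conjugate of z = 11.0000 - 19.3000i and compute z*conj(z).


z_bar = 11.0000 + 19.3000i
z*z_bar = 11^2 + (-19.3)^2 = 121 + 372.49 = 493.49

z_bar = 11.0000 + 19.3000i, z*z_bar = 493.49


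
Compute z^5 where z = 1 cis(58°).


r^5 = 1^5 = 1
n*theta = 5*58° = 290° = 290° (mod 360)
a = 1*cos(290°) = 0.3420
b = 1*sin(290°) = -0.9397

1 cis(290°) = 0.3420 - 0.9397i


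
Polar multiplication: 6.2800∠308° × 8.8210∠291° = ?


r = 6.2800 * 8.8210 = 55.3959
theta = 308° + 291° = 599° = 239° (mod 360)

55.3959 cis(239°)


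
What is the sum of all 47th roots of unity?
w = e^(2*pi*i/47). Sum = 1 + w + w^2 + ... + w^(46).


The sum of all 47th roots of unity is 0.
Geometric series: (1 - w^47)/(1 - w) = (1-1)/(1-w) = 0 since w^47 = 1, w ≠ 1.
Alternatively: coefficient of z^46 in z^47 - 1 is 0.

0


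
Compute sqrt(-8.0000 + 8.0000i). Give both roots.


|z| = sqrt(64+64) = 11.3137
sqrt((|z|+a)/2) = sqrt((11.3137+(-8))/2) = sqrt(1.6569) = 1.2872
sqrt((|z|-a)/2) = sqrt((11.3137-(-8))/2) = sqrt(9.6569) = 3.1075

±(1.2872 + 3.1075i) i.e. 1.2872 + 3.1075i and -1.2872 - 3.1075i


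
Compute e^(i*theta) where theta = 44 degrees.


cos(44°) = 0.7193
sin(44°) = 0.6947

e^(i*44°) = 0.7193 + 0.6947i


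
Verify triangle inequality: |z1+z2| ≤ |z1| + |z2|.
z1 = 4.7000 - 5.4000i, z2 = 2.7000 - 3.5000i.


|z1| = sqrt(4.7^2 + (-5.4)^2) = sqrt(51.25) = 7.1589
|z2| = sqrt(2.7^2 + (-3.5)^2) = sqrt(19.54) = 4.4204
z1+z2 = 7.4000 - 8.9000i
|z1+z2| = sqrt(133.97) = 11.5745
|z1|+|z2| = 7.1589 + 4.4204 = 11.5793

|z1+z2| = 11.5745 ≤ |z1|+|z2| = 11.5793 (verified)


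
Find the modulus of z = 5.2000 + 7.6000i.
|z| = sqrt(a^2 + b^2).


|z| = sqrt(5.2^2 + 7.6^2) = sqrt(27.04 + 57.76) = sqrt(84.8) = 9.2087

|z| = 9.2087


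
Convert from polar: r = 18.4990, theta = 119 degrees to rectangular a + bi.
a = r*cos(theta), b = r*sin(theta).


a = 18.4990*cos(119°) = 18.4990*(-0.48481) = -8.9685
b = 18.4990*sin(119°) = 18.4990*0.87462 = 16.1796

-8.9685 + 16.1796i


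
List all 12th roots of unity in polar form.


The 12th roots of unity are cis(360k/12°) for k=0..11
Angle step = 360/12 = 30°
Primitive root: cis(30°)
Primitive root = 0.8660 + 0.5000i

12 roots at angles: 0°, 30°, 60°, 90°, 120°, 150°, 180°, 210°, 240°, 270°, 300°, 330°


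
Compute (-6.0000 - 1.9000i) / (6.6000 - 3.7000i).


Conjugate of z2 = 6.6000 + 3.7000i
Numerator: (-6.0000 - 1.9000i)(6.6000 + 3.7000i) = -32.5700 - 34.7400i
Denominator: 6.6^2 + (-3.7)^2 = 57.25
Result = (-32.5700 - 34.7400i)/57.25

-0.5689 - 0.6068i


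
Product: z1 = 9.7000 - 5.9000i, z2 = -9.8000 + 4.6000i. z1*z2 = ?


Real = 9.7*(-9.8) - (-5.9)*4.6 = -95.06 - (-27.14) = -67.92
Imag = 9.7*4.6 - (9.8)*(-5.9) = 44.62 + 57.82 = 102.44

-67.9200 + 102.4400i


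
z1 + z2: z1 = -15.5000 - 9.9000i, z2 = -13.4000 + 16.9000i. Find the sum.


Real: -15.5 - 13.4 = -28.9
Imag: -9.9 + 16.9 = 7

-28.9000 + 7.0000i


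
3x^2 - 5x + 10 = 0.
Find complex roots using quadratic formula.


disc = (-5)^2 - 4*3*10 = 25 - 120 = -95
sqrt(|disc|) = sqrt(95) = 9.7468
Real part = 5/(2*3) = 0.8333
Imag part = 9.7468/(2*3) = 1.6245

0.8333 ± 1.6245i


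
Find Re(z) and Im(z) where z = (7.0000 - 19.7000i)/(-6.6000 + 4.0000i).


Multiply by conjugate: (7.0000 - 19.7000i)(-6.6000 - 4.0000i) / ((-6.6)^2 + 4^2)
Numerator real = 7*(-6.6) - (19.7)*4 = -125
Numerator imag = -19.7*(-6.6) - 7*4 = 102.02
Denominator = 59.56
Re(z) = -125/59.56 = -2.0987
Im(z) = 102.02/59.56 = 1.7129

Re(z) = -2.0987, Im(z) = 1.7129


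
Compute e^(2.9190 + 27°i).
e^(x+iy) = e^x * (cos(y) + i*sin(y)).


e^2.9190 = 18.5228
cos(27°) = 0.891007
sin(27°) = 0.45399
Real = 18.5228*0.891007 = 16.5039
Imag = 18.5228*0.45399 = 8.4092

16.5039 + 8.4092i


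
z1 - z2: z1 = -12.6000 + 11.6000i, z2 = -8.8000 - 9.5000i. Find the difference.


Real: -12.6 + 8.8 = -3.8
Imag: 11.6 + 9.5 = 21.1

-3.8000 + 21.1000i


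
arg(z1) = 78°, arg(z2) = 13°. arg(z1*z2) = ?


arg(z1*z2) = 78° + 13° = 91°
Normalized to (-180°, 180°]: 91°

91°


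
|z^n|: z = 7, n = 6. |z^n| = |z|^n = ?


|z| = sqrt(49+0) = sqrt(49) = 7
|z^6| = |z|^6 = 7^6 = 117649

|z^6| = 117649


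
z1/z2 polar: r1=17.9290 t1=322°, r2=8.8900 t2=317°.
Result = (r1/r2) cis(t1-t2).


r = 17.9290 / 8.8900 = 2.0168
theta = 322° - 317° = 5° = 5° (mod 360)

2.0168 cis(5°)


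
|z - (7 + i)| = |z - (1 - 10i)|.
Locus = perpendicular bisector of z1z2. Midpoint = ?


Equal distances means the locus is the perpendicular bisector of z1 and z2.
Midpoint = ((7+1)/2, (1+(-10))/2) = (4.0000, -4.5000)

Perpendicular bisector through (4.0000, -4.5000)


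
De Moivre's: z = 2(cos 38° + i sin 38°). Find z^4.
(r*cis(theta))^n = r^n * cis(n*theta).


r^4 = 2^4 = 16
n*theta = 4*38° = 152° = 152° (mod 360)
a = 16*cos(152°) = -14.1272
b = 16*sin(152°) = 7.5115

16 cis(152°) = -14.1272 + 7.5115i


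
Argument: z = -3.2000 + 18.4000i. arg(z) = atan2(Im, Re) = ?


Re = -3.2, Im = 18.4
arg = atan2(18.4, -3.2) = 99.8658 degrees

arg(z) = 99.8658 degrees


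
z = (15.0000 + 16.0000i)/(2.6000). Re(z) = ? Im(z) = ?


Multiply by conjugate: (15.0000 + 16.0000i)(2.6000) / (2.6^2 + 0^2)
Numerator real = 15*2.6 + 16*0 = 39
Numerator imag = 16*2.6 - 15*0 = 41.6
Denominator = 6.76
Re(z) = 39/6.76 = 5.7692
Im(z) = 41.6/6.76 = 6.1538

Re(z) = 5.7692, Im(z) = 6.1538


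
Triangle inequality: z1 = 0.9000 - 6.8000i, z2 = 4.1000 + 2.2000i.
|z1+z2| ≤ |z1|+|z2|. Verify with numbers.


|z1| = sqrt(0.9^2 + (-6.8)^2) = sqrt(47.05) = 6.8593
|z2| = sqrt(4.1^2 + 2.2^2) = sqrt(21.65) = 4.6530
z1+z2 = 5.0000 - 4.6000i
|z1+z2| = sqrt(46.16) = 6.7941
|z1|+|z2| = 6.8593 + 4.6530 = 11.5123

|z1+z2| = 6.7941 ≤ |z1|+|z2| = 11.5123 (verified)


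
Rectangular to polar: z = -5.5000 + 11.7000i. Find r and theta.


r = sqrt(30.25+136.89) = sqrt(167.14) = 12.9283
theta = atan2(11.7, -5.5) = 115.1775 degrees

r = 12.9283, theta = 115.1775 degrees


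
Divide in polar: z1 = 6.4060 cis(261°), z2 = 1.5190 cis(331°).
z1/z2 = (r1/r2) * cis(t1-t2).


r = 6.4060 / 1.5190 = 4.2172
theta = 261° - 331° = -70° = 290° (mod 360)

4.2172 cis(290°)


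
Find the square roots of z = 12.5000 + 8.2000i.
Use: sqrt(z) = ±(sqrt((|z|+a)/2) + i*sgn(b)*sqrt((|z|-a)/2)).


|z| = sqrt(156.25+67.24) = 14.9496
sqrt((|z|+a)/2) = sqrt((14.9496+12.5)/2) = sqrt(13.7248) = 3.7047
sqrt((|z|-a)/2) = sqrt((14.9496-12.5)/2) = sqrt(1.2248) = 1.1067

±(3.7047 + 1.1067i) i.e. 3.7047 + 1.1067i and -3.7047 - 1.1067i


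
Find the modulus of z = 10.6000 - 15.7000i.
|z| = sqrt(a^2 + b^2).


|z| = sqrt(10.6^2 + (-15.7)^2) = sqrt(112.36 + 246.49) = sqrt(358.85) = 18.9433

|z| = 18.9433


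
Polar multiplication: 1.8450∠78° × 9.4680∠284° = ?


r = 1.8450 * 9.4680 = 17.4685
theta = 78° + 284° = 362° = 2° (mod 360)

17.4685 cis(2°)


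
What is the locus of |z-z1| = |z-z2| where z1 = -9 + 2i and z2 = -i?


Equal distances means the locus is the perpendicular bisector of z1 and z2.
Midpoint = ((-9+0)/2, (2+(-1))/2) = (-4.5000, 0.5000)

Perpendicular bisector through (-4.5000, 0.5000)


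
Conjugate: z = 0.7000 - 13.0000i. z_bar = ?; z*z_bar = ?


z_bar = 0.7000 + 13.0000i
z*z_bar = 0.7^2 + (-13)^2 = 0.49 + 169 = 169.49

z_bar = 0.7000 + 13.0000i, z*z_bar = 169.49


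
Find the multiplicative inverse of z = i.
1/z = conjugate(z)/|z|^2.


|z|^2 = 0+1 = 1
1/z = (0 - 1i)/1

1/z = 0 - 1.0000i


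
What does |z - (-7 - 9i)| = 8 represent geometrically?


|z - z0| = r is a circle with center z0 and radius r.
Center = (-7, -9), radius = 8

Circle with center (-7, -9) and radius 8


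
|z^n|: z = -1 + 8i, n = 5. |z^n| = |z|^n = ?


|z| = sqrt(1+64) = sqrt(65) = 8.0623
|z^5| = |z|^5 = (sqrt(65))^5 = 65^2 * sqrt(65) = 4225*sqrt(65)

|z^5| = 4225*sqrt(65) ≈ 34063.0390


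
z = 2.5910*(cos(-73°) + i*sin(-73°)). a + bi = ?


a = 2.5910*cos(-73°) = 2.5910*0.29237 = 0.7575
b = 2.5910*sin(-73°) = 2.5910*(-0.9563) = -2.4778

0.7575 - 2.4778i


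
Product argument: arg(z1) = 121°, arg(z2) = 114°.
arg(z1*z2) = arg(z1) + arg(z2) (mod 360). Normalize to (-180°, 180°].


arg(z1*z2) = 121° + 114° = 235°
Normalized to (-180°, 180°]: -125°

-125°


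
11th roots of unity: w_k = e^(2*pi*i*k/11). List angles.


The 11th roots of unity are cis(360k/11°) for k=0..10
Angle step = 360/11 = 32.7273°
Primitive root: cis(32.7273°)
Primitive root = 0.8413 + 0.5406i

11 roots at angles: 0°, 32.7273°, 65.4545°, 98.1818°, 130.9091°, 163.6364°, 196.3636°, 229.0909°, 261.8182°, 294.5455°, 327.2727°


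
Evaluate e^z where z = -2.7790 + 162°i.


e^-2.7790 = 0.0621
cos(162°) = -0.9511
sin(162°) = 0.309
Real = 0.0621*(-0.9511) = -0.0591
Imag = 0.0621*0.309 = 0.0192

-0.0591 + 0.0192i


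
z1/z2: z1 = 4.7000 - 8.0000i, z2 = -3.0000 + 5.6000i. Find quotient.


Conjugate of z2 = -3.0000 - 5.6000i
Numerator: (4.7000 - 8.0000i)(-3.0000 - 5.6000i) = -58.9000 - 2.3200i
Denominator: (-3)^2 + 5.6^2 = 40.36
Result = (-58.9000 - 2.3200i)/40.36

-1.4594 - 0.0575i


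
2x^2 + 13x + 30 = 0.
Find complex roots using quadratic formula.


disc = 13^2 - 4*2*30 = 169 - 240 = -71
sqrt(|disc|) = sqrt(71) = 8.4261
Real part = -13/(2*2) = -3.2500
Imag part = 8.4261/(2*2) = 2.1065

-3.2500 ± 2.1065i


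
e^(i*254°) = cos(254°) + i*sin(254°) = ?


cos(254°) = -0.2756
sin(254°) = -0.9613

e^(i*254°) = -0.2756 - 0.9613i


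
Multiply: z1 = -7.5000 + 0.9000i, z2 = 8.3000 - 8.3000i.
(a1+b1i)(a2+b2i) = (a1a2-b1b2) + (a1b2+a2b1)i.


Real = -7.5*8.3 - 0.9*(-8.3) = -62.25 - (-7.47) = -54.78
Imag = -7.5*(-8.3) + 8.3*0.9 = 62.25 + 7.47 = 69.72

-54.7800 + 69.7200i


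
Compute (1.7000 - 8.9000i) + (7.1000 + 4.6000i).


Real: 1.7 + 7.1 = 8.8
Imag: -8.9 + 4.6 = -4.3

8.8000 - 4.3000i


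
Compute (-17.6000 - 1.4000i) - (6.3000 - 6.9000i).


Real: -17.6 - 6.3 = -23.9
Imag: -1.4 + 6.9 = 5.5

-23.9000 + 5.5000i


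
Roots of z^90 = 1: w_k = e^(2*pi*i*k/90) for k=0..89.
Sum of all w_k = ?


The sum of all 90th roots of unity is 0.
Geometric series: (1 - w^90)/(1 - w) = (1-1)/(1-w) = 0 since w^90 = 1, w ≠ 1.
Alternatively: coefficient of z^89 in z^90 - 1 is 0.

0


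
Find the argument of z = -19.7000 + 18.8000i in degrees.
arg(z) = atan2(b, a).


Re = -19.7, Im = 18.8
arg = atan2(18.8, -19.7) = 136.3391 degrees

arg(z) = 136.3391 degrees


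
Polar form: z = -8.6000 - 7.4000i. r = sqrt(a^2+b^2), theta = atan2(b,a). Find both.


r = sqrt(73.96+54.76) = sqrt(128.72) = 11.3455
theta = atan2(-7.4, -8.6) = -139.2892 degrees

r = 11.3455, theta = -139.2892 degrees


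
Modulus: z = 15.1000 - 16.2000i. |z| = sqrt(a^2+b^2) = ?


|z| = sqrt(15.1^2 + (-16.2)^2) = sqrt(228.01 + 262.44) = sqrt(490.45) = 22.1461

|z| = 22.1461


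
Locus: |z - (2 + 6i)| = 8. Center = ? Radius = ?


|z - z0| = r is a circle with center z0 and radius r.
Center = (2, 6), radius = 8

Circle with center (2, 6) and radius 8


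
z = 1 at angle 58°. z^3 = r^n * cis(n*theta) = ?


r^3 = 1^3 = 1
n*theta = 3*58° = 174° = 174° (mod 360)
a = 1*cos(174°) = -0.9945
b = 1*sin(174°) = 0.1045

1 cis(174°) = -0.9945 + 0.1045i


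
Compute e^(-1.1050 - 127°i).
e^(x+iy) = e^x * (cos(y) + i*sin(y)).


e^-1.1050 = 0.3312
cos(-127°) = -0.6018
sin(-127°) = -0.7986
Real = 0.3312*(-0.6018) = -0.1993
Imag = 0.3312*(-0.7986) = -0.2645

-0.1993 - 0.2645i


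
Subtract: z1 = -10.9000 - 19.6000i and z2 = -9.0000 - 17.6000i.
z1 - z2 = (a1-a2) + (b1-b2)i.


Real: -10.9 + 9 = -1.9
Imag: -19.6 + 17.6 = -2

-1.9000 - 2.0000i


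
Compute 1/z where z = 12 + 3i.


|z|^2 = 144+9 = 153
1/z = (12 - 3i)/153

1/z = 0.0784 - 0.0196i


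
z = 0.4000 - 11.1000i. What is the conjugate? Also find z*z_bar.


z_bar = 0.4000 + 11.1000i
z*z_bar = 0.4^2 + (-11.1)^2 = 0.16 + 123.21 = 123.37

z_bar = 0.4000 + 11.1000i, z*z_bar = 123.37


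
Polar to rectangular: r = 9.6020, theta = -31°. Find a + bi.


a = 9.6020*cos(-31°) = 9.6020*0.85717 = 8.2305
b = 9.6020*sin(-31°) = 9.6020*(-0.51504) = -4.9454

8.2305 - 4.9454i


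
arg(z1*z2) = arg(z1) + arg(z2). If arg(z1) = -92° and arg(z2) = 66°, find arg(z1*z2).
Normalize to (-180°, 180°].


arg(z1*z2) = -92° + 66° = -26°
Normalized to (-180°, 180°]: -26°

-26°


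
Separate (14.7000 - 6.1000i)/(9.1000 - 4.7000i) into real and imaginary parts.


Multiply by conjugate: (14.7000 - 6.1000i)(9.1000 + 4.7000i) / (9.1^2 + (-4.7)^2)
Numerator real = 14.7*9.1 - (6.1)*(-4.7) = 162.44
Numerator imag = -6.1*9.1 - 14.7*(-4.7) = 13.58
Denominator = 104.9
Re(z) = 162.44/104.9 = 1.5485
Im(z) = 13.58/104.9 = 0.1295

Re(z) = 1.5485, Im(z) = 0.1295


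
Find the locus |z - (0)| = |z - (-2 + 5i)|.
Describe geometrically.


Equal distances means the locus is the perpendicular bisector of z1 and z2.
Midpoint = ((0+(-2))/2, (0+5)/2) = (-1.0000, 2.5000)

Perpendicular bisector through (-1.0000, 2.5000)


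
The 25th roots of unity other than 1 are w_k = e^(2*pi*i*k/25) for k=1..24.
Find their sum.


With w = e^(2*pi*i/25), all 25 of the 25th roots of unity w^0 = 1, w, ..., w^(24) sum to 0: 1 + w + ... + w^(24) = (1 - w^25)/(1 - w) = 0 since w^25 = 1, w ≠ 1.
Removing the root 1: w + w^2 + ... + w^(24) = 0 - 1 = -1

Sum = -1


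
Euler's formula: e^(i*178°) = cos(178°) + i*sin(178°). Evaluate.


cos(178°) = -0.9994
sin(178°) = 0.0349

e^(i*178°) = -0.9994 + 0.0349i


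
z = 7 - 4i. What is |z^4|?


|z| = sqrt(49+16) = sqrt(65) = 8.0623
|z^4| = |z|^4 = (sqrt(65))^4 = 65^2 = 4225

|z^4| = 4225


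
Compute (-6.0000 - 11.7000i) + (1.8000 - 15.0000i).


Real: -6 + 1.8 = -4.2
Imag: -11.7 - 15 = -26.7

-4.2000 - 26.7000i


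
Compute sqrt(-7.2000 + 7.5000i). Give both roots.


|z| = sqrt(51.84+56.25) = 10.3966
sqrt((|z|+a)/2) = sqrt((10.3966+(-7.2))/2) = sqrt(1.5983) = 1.2642
sqrt((|z|-a)/2) = sqrt((10.3966-(-7.2))/2) = sqrt(8.7983) = 2.9662

±(1.2642 + 2.9662i) i.e. 1.2642 + 2.9662i and -1.2642 - 2.9662i


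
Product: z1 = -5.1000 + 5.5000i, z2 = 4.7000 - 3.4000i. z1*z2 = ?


Real = -5.1*4.7 - 5.5*(-3.4) = -23.97 - (-18.7) = -5.27
Imag = -5.1*(-3.4) + 4.7*5.5 = 17.34 + 25.85 = 43.19

-5.2700 + 43.1900i


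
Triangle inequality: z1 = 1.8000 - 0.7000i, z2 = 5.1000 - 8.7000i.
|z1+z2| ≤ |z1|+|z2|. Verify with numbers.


|z1| = sqrt(1.8^2 + (-0.7)^2) = sqrt(3.73) = 1.9313
|z2| = sqrt(5.1^2 + (-8.7)^2) = sqrt(101.7) = 10.0846
z1+z2 = 6.9000 - 9.4000i
|z1+z2| = sqrt(135.97) = 11.6606
|z1|+|z2| = 1.9313 + 10.0846 = 12.0159

|z1+z2| = 11.6606 ≤ |z1|+|z2| = 12.0159 (verified)


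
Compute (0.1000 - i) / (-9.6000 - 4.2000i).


Conjugate of z2 = -9.6000 + 4.2000i
Numerator: (0.1000 - i)(-9.6000 + 4.2000i) = 3.2400 + 10.0200i
Denominator: (-9.6)^2 + (-4.2)^2 = 109.8
Result = (3.2400 + 10.0200i)/109.8

0.0295 + 0.0913i


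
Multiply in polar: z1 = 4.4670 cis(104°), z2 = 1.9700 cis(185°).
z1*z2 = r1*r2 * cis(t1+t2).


r = 4.4670 * 1.9700 = 8.8000
theta = 104° + 185° = 289° = 289° (mod 360)

8.8000 cis(289°)


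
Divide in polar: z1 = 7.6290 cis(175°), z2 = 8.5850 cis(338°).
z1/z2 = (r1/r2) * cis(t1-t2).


r = 7.6290 / 8.5850 = 0.8886
theta = 175° - 338° = -163° = 197° (mod 360)

0.8886 cis(197°)


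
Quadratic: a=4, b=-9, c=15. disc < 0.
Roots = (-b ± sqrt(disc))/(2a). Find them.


disc = (-9)^2 - 4*4*15 = 81 - 240 = -159
sqrt(|disc|) = sqrt(159) = 12.6095
Real part = 9/(2*4) = 1.1250
Imag part = 12.6095/(2*4) = 1.5762

1.1250 ± 1.5762i


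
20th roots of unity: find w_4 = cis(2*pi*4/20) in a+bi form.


Angle = 360*4/20 = 72°
a = cos(72°) = 0.3090
b = sin(72°) = 0.9511

0.3090 + 0.9511i


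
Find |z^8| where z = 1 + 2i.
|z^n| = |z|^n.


|z| = sqrt(1+4) = sqrt(5) = 2.2361
|z^8| = |z|^8 = (sqrt(5))^8 = 5^4 = 625

|z^8| = 625


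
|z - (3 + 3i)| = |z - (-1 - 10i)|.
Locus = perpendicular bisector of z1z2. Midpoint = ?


Equal distances means the locus is the perpendicular bisector of z1 and z2.
Midpoint = ((3+(-1))/2, (3+(-10))/2) = (1.0000, -3.5000)

Perpendicular bisector through (1.0000, -3.5000)


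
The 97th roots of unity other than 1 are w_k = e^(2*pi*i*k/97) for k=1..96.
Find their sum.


With w = e^(2*pi*i/97), all 97 of the 97th roots of unity w^0 = 1, w, ..., w^(96) sum to 0: 1 + w + ... + w^(96) = (1 - w^97)/(1 - w) = 0 since w^97 = 1, w ≠ 1.
Removing the root 1: w + w^2 + ... + w^(96) = 0 - 1 = -1

Sum = -1


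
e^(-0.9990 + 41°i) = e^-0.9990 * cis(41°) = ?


e^-0.9990 = 0.3682
cos(41°) = 0.7547
sin(41°) = 0.6561
Real = 0.3682*0.7547 = 0.2779
Imag = 0.3682*0.6561 = 0.2416

0.2779 + 0.2416i


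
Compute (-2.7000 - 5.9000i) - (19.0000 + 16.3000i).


Real: -2.7 - 19 = -21.7
Imag: -5.9 - 16.3 = -22.2

-21.7000 - 22.2000i


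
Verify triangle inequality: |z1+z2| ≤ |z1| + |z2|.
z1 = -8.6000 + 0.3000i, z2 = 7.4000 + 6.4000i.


|z1| = sqrt((-8.6)^2 + 0.3^2) = sqrt(74.05) = 8.6052
|z2| = sqrt(7.4^2 + 6.4^2) = sqrt(95.72) = 9.7837
z1+z2 = -1.2000 + 6.7000i
|z1+z2| = sqrt(46.33) = 6.8066
|z1|+|z2| = 8.6052 + 9.7837 = 18.3889

|z1+z2| = 6.8066 ≤ |z1|+|z2| = 18.3889 (verified)


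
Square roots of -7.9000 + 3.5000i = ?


|z| = sqrt(62.41+12.25) = 8.6406
sqrt((|z|+a)/2) = sqrt((8.6406+(-7.9))/2) = sqrt(0.3703) = 0.6085
sqrt((|z|-a)/2) = sqrt((8.6406-(-7.9))/2) = sqrt(8.2703) = 2.8758

±(0.6085 + 2.8758i) i.e. 0.6085 + 2.8758i and -0.6085 - 2.8758i


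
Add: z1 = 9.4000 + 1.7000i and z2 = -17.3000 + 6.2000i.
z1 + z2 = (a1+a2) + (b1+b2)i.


Real: 9.4 - 17.3 = -7.9
Imag: 1.7 + 6.2 = 7.9

-7.9000 + 7.9000i


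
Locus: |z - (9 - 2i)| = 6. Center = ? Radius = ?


|z - z0| = r is a circle with center z0 and radius r.
Center = (9, -2), radius = 6

Circle with center (9, -2) and radius 6


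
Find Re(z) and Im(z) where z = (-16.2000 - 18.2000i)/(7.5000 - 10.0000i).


Multiply by conjugate: (-16.2000 - 18.2000i)(7.5000 + 10.0000i) / (7.5^2 + (-10)^2)
Numerator real = -16.2*7.5 - (18.2)*(-10) = 60.5
Numerator imag = -18.2*7.5 - (-16.2)*(-10) = -298.5
Denominator = 156.25
Re(z) = 60.5/156.25 = 0.3872
Im(z) = -298.5/156.25 = -1.9104

Re(z) = 0.3872, Im(z) = -1.9104


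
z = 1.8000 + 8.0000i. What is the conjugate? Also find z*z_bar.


z_bar = 1.8000 - 8.0000i
z*z_bar = 1.8^2 + 8^2 = 3.24 + 64 = 67.24

z_bar = 1.8000 - 8.0000i, z*z_bar = 67.24


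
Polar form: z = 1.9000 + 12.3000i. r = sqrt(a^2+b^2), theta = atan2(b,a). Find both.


r = sqrt(3.61+151.29) = sqrt(154.9) = 12.4459
theta = atan2(12.3, 1.9) = 81.2188 degrees

r = 12.4459, theta = 81.2188 degrees


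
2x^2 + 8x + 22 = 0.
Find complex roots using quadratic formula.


disc = 8^2 - 4*2*22 = 64 - 176 = -112
sqrt(|disc|) = sqrt(112) = 10.5830
Real part = -8/(2*2) = -2.0000
Imag part = 10.5830/(2*2) = 2.6458

-2.0000 ± 2.6458i


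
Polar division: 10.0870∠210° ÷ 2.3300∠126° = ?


r = 10.0870 / 2.3300 = 4.3292
theta = 210° - 126° = 84° = 84° (mod 360)

4.3292 cis(84°)


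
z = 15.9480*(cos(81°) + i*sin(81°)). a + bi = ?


a = 15.9480*cos(81°) = 15.9480*0.156434 = 2.4948
b = 15.9480*sin(81°) = 15.9480*0.98769 = 15.7517

2.4948 + 15.7517i


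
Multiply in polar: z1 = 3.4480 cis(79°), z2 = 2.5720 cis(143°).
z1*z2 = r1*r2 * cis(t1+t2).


r = 3.4480 * 2.5720 = 8.8683
theta = 79° + 143° = 222° = 222° (mod 360)

8.8683 cis(222°)


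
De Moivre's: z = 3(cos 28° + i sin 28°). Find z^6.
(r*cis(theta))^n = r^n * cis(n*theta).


r^6 = 3^6 = 729
n*theta = 6*28° = 168° = 168° (mod 360)
a = 729*cos(168°) = -713.0696
b = 729*sin(168°) = 151.5676

729 cis(168°) = -713.0696 + 151.5676i


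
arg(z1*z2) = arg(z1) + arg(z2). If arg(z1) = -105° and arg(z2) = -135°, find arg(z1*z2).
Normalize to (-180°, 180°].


arg(z1*z2) = -105° - 135° = -240°
Normalized to (-180°, 180°]: 120°

120°


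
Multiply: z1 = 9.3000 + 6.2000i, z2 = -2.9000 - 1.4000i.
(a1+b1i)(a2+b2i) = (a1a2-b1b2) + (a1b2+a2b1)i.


Real = 9.3*(-2.9) - 6.2*(-1.4) = -26.97 - (-8.68) = -18.29
Imag = 9.3*(-1.4) - (2.9)*6.2 = -13.02 - (17.98) = -31

-18.2900 - 31.0000i


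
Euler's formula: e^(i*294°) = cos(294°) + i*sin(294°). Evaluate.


cos(294°) = 0.4067
sin(294°) = -0.9135

e^(i*294°) = 0.4067 - 0.9135i


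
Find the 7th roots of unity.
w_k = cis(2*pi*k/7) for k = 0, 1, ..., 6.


The 7th roots of unity are cis(360k/7°) for k=0..6
Angle step = 360/7 = 51.4286°
Primitive root: cis(51.4286°)
Primitive root = 0.6235 + 0.7818i

7 roots at angles: 0°, 51.4286°, 102.8571°, 154.2857°, 205.7143°, 257.1429°, 308.5714°


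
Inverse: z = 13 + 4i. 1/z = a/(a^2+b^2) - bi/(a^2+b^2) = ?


|z|^2 = 169+16 = 185
1/z = (13 - 4i)/185

1/z = 0.0703 - 0.0216i


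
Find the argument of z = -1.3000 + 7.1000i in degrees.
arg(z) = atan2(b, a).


Re = -1.3, Im = 7.1
arg = atan2(7.1, -1.3) = 100.3758 degrees

arg(z) = 100.3758 degrees


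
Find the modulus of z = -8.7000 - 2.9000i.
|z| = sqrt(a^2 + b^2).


|z| = sqrt((-8.7)^2 + (-2.9)^2) = sqrt(75.69 + 8.41) = sqrt(84.1) = 9.1706

|z| = 9.1706


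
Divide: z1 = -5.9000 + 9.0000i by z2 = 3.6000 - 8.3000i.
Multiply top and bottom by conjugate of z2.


Conjugate of z2 = 3.6000 + 8.3000i
Numerator: (-5.9000 + 9.0000i)(3.6000 + 8.3000i) = -95.9400 - 16.5700i
Denominator: 3.6^2 + (-8.3)^2 = 81.85
Result = (-95.9400 - 16.5700i)/81.85

-1.1721 - 0.2024i


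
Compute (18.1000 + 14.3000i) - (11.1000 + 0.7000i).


Real: 18.1 - 11.1 = 7
Imag: 14.3 - 0.7 = 13.6

7.0000 + 13.6000i


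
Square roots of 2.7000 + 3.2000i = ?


|z| = sqrt(7.29+10.24) = 4.1869
sqrt((|z|+a)/2) = sqrt((4.1869+2.7)/2) = sqrt(3.4434) = 1.8557
sqrt((|z|-a)/2) = sqrt((4.1869-2.7)/2) = sqrt(0.7434) = 0.8622

±(1.8557 + 0.8622i) i.e. 1.8557 + 0.8622i and -1.8557 - 0.8622i


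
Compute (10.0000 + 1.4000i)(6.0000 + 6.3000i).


Real = 10*6 - 1.4*6.3 = 60 - 8.82 = 51.18
Imag = 10*6.3 + 6*1.4 = 63 + 8.4 = 71.4

51.1800 + 71.4000i


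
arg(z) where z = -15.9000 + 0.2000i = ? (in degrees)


Re = -15.9, Im = 0.2
arg = atan2(0.2, -15.9) = 179.2793 degrees

arg(z) = 179.2793 degrees


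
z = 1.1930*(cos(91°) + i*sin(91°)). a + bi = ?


a = 1.1930*cos(91°) = 1.1930*(-0.01745) = -0.0208
b = 1.1930*sin(91°) = 1.1930*0.9998 = 1.1928

-0.0208 + 1.1928i


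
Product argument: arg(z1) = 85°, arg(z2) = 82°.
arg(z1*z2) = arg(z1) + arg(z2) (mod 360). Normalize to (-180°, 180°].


arg(z1*z2) = 85° + 82° = 167°
Normalized to (-180°, 180°]: 167°

167°


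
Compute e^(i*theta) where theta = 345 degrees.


cos(345°) = 0.9659
sin(345°) = -0.2588

e^(i*345°) = 0.9659 - 0.2588i


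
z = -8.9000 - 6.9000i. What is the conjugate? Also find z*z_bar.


z_bar = -8.9000 + 6.9000i
z*z_bar = (-8.9)^2 + (-6.9)^2 = 79.21 + 47.61 = 126.82

z_bar = -8.9000 + 6.9000i, z*z_bar = 126.82


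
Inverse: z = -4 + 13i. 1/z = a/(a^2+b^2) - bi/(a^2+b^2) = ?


|z|^2 = 16+169 = 185
1/z = (-4 - 13i)/185

1/z = -0.0216 - 0.0703i


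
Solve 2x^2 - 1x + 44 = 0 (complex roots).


disc = (-1)^2 - 4*2*44 = 1 - 352 = -351
sqrt(|disc|) = sqrt(351) = 18.7350
Real part = 1/(2*2) = 0.2500
Imag part = 18.7350/(2*2) = 4.6837

0.2500 ± 4.6837i


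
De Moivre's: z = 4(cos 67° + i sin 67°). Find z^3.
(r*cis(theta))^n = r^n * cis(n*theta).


r^3 = 4^3 = 64
n*theta = 3*67° = 201° = 201° (mod 360)
a = 64*cos(201°) = -59.7491
b = 64*sin(201°) = -22.9355

64 cis(201°) = -59.7491 - 22.9355i


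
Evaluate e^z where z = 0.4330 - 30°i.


e^0.4330 = 1.54188
cos(-30°) = 0.866
sin(-30°) = -0.5
Real = 1.54188*0.866 = 1.3353
Imag = 1.54188*(-0.5) = -0.7709

1.3353 - 0.7709i


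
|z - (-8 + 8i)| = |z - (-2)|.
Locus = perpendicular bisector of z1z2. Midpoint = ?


Equal distances means the locus is the perpendicular bisector of z1 and z2.
Midpoint = ((-8+(-2))/2, (8+0)/2) = (-5.0000, 4.0000)

Perpendicular bisector through (-5.0000, 4.0000)


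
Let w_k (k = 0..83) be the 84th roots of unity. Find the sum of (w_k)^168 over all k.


The roots are w_k = w^k with w = e^(2*pi*i/84), and (w^k)^168 = (w^168)^k.
So S = 1 + u + u^2 + ... + u^(83) with u = w^168.
168 = 2*84 + 0, so 168 is a multiple of 84 and u = (w^84)^2 = 1.
Every one of the 84 terms equals 1: S = 84

S = 84


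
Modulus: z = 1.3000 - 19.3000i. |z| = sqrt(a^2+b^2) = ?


|z| = sqrt(1.3^2 + (-19.3)^2) = sqrt(1.69 + 372.49) = sqrt(374.18) = 19.3437

|z| = 19.3437


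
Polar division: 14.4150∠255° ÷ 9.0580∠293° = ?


r = 14.4150 / 9.0580 = 1.5914
theta = 255° - 293° = -38° = 322° (mod 360)

1.5914 cis(322°)


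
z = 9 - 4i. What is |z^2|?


|z| = sqrt(81+16) = sqrt(97) = 9.8489
|z^2| = |z|^2 = (sqrt(97))^2 = 97

|z^2| = 97


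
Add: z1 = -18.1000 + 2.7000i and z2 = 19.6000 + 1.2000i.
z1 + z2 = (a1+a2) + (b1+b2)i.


Real: -18.1 + 19.6 = 1.5
Imag: 2.7 + 1.2 = 3.9

1.5000 + 3.9000i


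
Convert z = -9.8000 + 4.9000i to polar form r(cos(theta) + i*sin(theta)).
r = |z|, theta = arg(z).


r = sqrt(96.04+24.01) = sqrt(120.05) = 10.9567
theta = atan2(4.9, -9.8) = 153.4349 degrees

r = 10.9567, theta = 153.4349 degrees


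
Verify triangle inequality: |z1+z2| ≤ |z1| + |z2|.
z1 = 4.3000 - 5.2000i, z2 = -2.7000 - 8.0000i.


|z1| = sqrt(4.3^2 + (-5.2)^2) = sqrt(45.53) = 6.7476
|z2| = sqrt((-2.7)^2 + (-8)^2) = sqrt(71.29) = 8.4433
z1+z2 = 1.6000 - 13.2000i
|z1+z2| = sqrt(176.8) = 13.2966
|z1|+|z2| = 6.7476 + 8.4433 = 15.1909

|z1+z2| = 13.2966 ≤ |z1|+|z2| = 15.1909 (verified)


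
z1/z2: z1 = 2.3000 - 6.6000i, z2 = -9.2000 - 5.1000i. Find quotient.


Conjugate of z2 = -9.2000 + 5.1000i
Numerator: (2.3000 - 6.6000i)(-9.2000 + 5.1000i) = 12.5000 + 72.4500i
Denominator: (-9.2)^2 + (-5.1)^2 = 110.65
Result = (12.5000 + 72.4500i)/110.65

0.1130 + 0.6548i
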